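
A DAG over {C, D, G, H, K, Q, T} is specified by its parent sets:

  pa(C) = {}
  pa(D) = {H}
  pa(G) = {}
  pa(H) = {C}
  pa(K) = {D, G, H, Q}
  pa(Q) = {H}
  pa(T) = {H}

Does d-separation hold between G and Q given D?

Enumerating the 3 paths from G to Q and testing each for blocking by {D}:
  1. G → K ← H → Q — K:collider[blocks]; H:fork[open] ⇒ blocked
  2. G → K ← D ← H → Q — K:collider[blocks]; D:chain[blocks]; H:fork[open] ⇒ blocked
  3. G → K ← Q — K:collider[blocks] ⇒ blocked
All paths are blocked; G ⊥ Q | {D} holds.

Yes — G and Q are d-separated given {D}.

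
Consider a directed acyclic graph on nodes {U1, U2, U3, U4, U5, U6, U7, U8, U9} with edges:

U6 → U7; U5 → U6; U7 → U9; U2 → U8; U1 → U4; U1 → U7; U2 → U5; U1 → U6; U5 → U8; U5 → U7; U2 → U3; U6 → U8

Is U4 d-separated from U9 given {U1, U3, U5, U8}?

There are 5 undirected paths between U4 and U9; checking each against the conditioning set {U1, U3, U5, U8}:
Path 1: U4 ← U1 → U7 → U9
  U1 is a fork here and U1 is conditioned on, so the path is blocked at U1.
Path 2: U4 ← U1 → U6 → U7 → U9
  U1 is a fork here and U1 is conditioned on, so the path is blocked at U1.
Path 3: U4 ← U1 → U6 → U8 ← U5 → U7 → U9
  U1 is a fork here and U1 is conditioned on, so the path is blocked at U1.
Path 4: U4 ← U1 → U6 → U8 ← U2 → U5 → U7 → U9
  U1 is a fork here and U1 is conditioned on, so the path is blocked at U1.
Path 5: U4 ← U1 → U6 ← U5 → U7 → U9
  U1 is a fork here and U1 is conditioned on, so the path is blocked at U1.
Every path is blocked, so U4 and U9 are d-separated given {U1, U3, U5, U8}.

Yes — U4 and U9 are d-separated given {U1, U3, U5, U8}.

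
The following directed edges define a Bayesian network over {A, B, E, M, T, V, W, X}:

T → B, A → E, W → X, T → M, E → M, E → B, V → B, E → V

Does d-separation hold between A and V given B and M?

We examine all 3 paths between A and V:
Path 1: A → E → V
  E is a chain and E is not conditioned on — no node blocks this path, so it is active.
Path 2: A → E → B ← V
  E is a chain and E is not conditioned on; B is a collider and B is conditioned on, which opens it — no node blocks this path, so it is active.
Path 3: A → E → M ← T → B ← V
  E is a chain and E is not conditioned on; M is a collider and M is conditioned on, which opens it; T is a fork and T is not conditioned on; B is a collider and B is conditioned on, which opens it — no node blocks this path, so it is active.
Because an active path exists, A and V are not d-separated.

No — A and V are not d-separated given {B, M}.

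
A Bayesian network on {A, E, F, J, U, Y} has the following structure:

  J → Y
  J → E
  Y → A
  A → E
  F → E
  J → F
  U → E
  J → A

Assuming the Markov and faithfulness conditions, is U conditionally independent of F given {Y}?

Yes

4 paths connect U and F; each must be blocked for d-separation to hold:
Path 1: U → E ← F
  E is a collider here and neither E nor any of its descendants is conditioned on, so the collider stays closed — the path is blocked at E.
Path 2: U → E ← J → F
  E is a collider here and neither E nor any of its descendants is conditioned on, so the collider stays closed — the path is blocked at E.
Path 3: U → E ← A ← J → F
  E is a collider here and neither E nor any of its descendants is conditioned on, so the collider stays closed — the path is blocked at E.
Path 4: U → E ← A ← Y ← J → F
  E is a collider here and neither E nor any of its descendants is conditioned on, so the collider stays closed — the path is blocked at E.
Since every path is blocked, d-separation holds.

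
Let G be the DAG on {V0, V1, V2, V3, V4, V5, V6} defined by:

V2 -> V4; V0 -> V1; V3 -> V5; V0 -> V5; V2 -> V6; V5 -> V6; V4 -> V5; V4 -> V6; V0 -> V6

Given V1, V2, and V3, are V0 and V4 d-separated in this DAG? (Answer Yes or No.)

6 paths connect V0 and V4; each must be blocked for d-separation to hold:
Path 1: V0 → V6 ← V5 ← V4
  V6 is a collider here and neither V6 nor any of its descendants is conditioned on, so the collider stays closed — the path is blocked at V6.
Path 2: V0 → V6 ← V2 → V4
  V6 is a collider here and neither V6 nor any of its descendants is conditioned on, so the collider stays closed — the path is blocked at V6.
Path 3: V0 → V6 ← V4
  V6 is a collider here and neither V6 nor any of its descendants is conditioned on, so the collider stays closed — the path is blocked at V6.
Path 4: V0 → V5 → V6 ← V2 → V4
  V6 is a collider here and neither V6 nor any of its descendants is conditioned on, so the collider stays closed — the path is blocked at V6.
Path 5: V0 → V5 → V6 ← V4
  V6 is a collider here and neither V6 nor any of its descendants is conditioned on, so the collider stays closed — the path is blocked at V6.
Path 6: V0 → V5 ← V4
  V5 is a collider here and neither V5 nor any of its descendants is conditioned on, so the collider stays closed — the path is blocked at V5.
Since every path is blocked, d-separation holds.

Yes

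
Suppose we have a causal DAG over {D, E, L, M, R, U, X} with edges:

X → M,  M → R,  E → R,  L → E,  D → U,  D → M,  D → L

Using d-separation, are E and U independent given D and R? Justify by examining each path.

Yes

2 paths connect E and U; each must be blocked for d-separation to hold:
  1. E → R ← M ← D → U — R:collider[open]; M:chain[open]; D:fork[blocks] ⇒ blocked
  2. E ← L ← D → U — L:chain[open]; D:fork[blocks] ⇒ blocked
Since every path is blocked, d-separation holds.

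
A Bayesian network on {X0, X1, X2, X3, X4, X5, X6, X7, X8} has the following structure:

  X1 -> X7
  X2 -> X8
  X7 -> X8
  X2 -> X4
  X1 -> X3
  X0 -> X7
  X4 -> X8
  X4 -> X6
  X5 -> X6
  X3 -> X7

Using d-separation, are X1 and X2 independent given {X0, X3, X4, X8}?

No

There are 4 undirected paths between X1 and X2; checking each against the conditioning set {X0, X3, X4, X8}:
Path 1: X1 → X7 → X8 ← X2
  X7 is a chain and X7 is not conditioned on; X8 is a collider and X8 is conditioned on, which opens it — no node blocks this path, so it is active.
Path 2: X1 → X7 → X8 ← X4 ← X2
  X4 is a chain here and X4 is conditioned on, so the path is blocked at X4.
Path 3: X1 → X3 → X7 → X8 ← X2
  X3 is a chain here and X3 is conditioned on, so the path is blocked at X3.
Path 4: X1 → X3 → X7 → X8 ← X4 ← X2
  X3 is a chain here and X3 is conditioned on, so the path is blocked at X3.
Since the path X1 → X7 → X8 ← X2 is active, X1 and X2 are not d-separated given {X0, X3, X4, X8}.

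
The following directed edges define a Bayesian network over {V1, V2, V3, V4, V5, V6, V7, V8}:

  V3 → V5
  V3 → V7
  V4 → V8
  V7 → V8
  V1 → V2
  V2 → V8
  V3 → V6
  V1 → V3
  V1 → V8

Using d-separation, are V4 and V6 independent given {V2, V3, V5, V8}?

Enumerating the 3 paths from V4 to V6 and testing each for blocking by {V2, V3, V5, V8}:
Path 1: V4 → V8 ← V1 → V3 → V6
  V3 is a chain here and V3 is conditioned on, so the path is blocked at V3.
Path 2: V4 → V8 ← V2 ← V1 → V3 → V6
  V2 is a chain here and V2 is conditioned on, so the path is blocked at V2.
Path 3: V4 → V8 ← V7 ← V3 → V6
  V3 is a fork here and V3 is conditioned on, so the path is blocked at V3.
Every path is blocked, so V4 and V6 are d-separated given {V2, V3, V5, V8}.

Yes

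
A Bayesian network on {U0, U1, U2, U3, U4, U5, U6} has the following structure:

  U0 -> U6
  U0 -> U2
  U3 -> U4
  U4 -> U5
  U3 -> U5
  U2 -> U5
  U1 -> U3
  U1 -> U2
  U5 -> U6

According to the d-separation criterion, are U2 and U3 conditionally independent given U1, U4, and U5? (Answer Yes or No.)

5 paths connect U2 and U3; each must be blocked for d-separation to hold:
Path 1: U2 ← U0 → U6 ← U5 ← U3
  U6 is a collider here and neither U6 nor any of its descendants is conditioned on, so the collider stays closed — the path is blocked at U6.
Path 2: U2 ← U0 → U6 ← U5 ← U4 ← U3
  U6 is a collider here and neither U6 nor any of its descendants is conditioned on, so the collider stays closed — the path is blocked at U6.
Path 3: U2 → U5 ← U3
  U5 is a collider and U5 is conditioned on, which opens it — no node blocks this path, so it is active.
Path 4: U2 → U5 ← U4 ← U3
  U4 is a chain here and U4 is conditioned on, so the path is blocked at U4.
Path 5: U2 ← U1 → U3
  U1 is a fork here and U1 is conditioned on, so the path is blocked at U1.
Because an active path exists, U2 and U3 are not d-separated.

No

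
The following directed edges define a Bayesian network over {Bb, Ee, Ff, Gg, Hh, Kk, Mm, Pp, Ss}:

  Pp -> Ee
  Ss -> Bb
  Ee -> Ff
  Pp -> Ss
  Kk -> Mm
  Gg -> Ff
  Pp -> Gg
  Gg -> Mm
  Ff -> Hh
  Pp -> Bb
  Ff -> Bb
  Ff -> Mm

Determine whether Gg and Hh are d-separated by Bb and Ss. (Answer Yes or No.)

5 paths connect Gg and Hh; each must be blocked for d-separation to hold:
Path 1: Gg ← Pp → Ss → Bb ← Ff → Hh
  Ss is a chain here and Ss is conditioned on, so the path is blocked at Ss.
Path 2: Gg ← Pp → Ee → Ff → Hh
  Pp is a fork and Pp is not conditioned on; Ee is a chain and Ee is not conditioned on; Ff is a chain and Ff is not conditioned on — no node blocks this path, so it is active.
Path 3: Gg ← Pp → Bb ← Ff → Hh
  Pp is a fork and Pp is not conditioned on; Bb is a collider and Bb is conditioned on, which opens it; Ff is a fork and Ff is not conditioned on — no node blocks this path, so it is active.
Path 4: Gg → Ff → Hh
  Ff is a chain and Ff is not conditioned on — no node blocks this path, so it is active.
Path 5: Gg → Mm ← Ff → Hh
  Mm is a collider here and neither Mm nor any of its descendants is conditioned on, so the collider stays closed — the path is blocked at Mm.
Because an active path exists, Gg and Hh are not d-separated.

No — Gg and Hh are not d-separated given {Bb, Ss}.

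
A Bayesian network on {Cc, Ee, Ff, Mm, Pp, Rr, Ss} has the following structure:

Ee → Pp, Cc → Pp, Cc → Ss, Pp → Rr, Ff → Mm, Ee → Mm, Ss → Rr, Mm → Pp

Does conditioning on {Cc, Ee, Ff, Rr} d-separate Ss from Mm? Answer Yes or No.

No — Ss and Mm are not d-separated given {Cc, Ee, Ff, Rr}.

There are 4 undirected paths between Ss and Mm; checking each against the conditioning set {Cc, Ee, Ff, Rr}:
  1. Ss ← Cc → Pp ← Ee → Mm — Cc:fork[blocks]; Pp:collider[open]; Ee:fork[blocks] ⇒ blocked
  2. Ss ← Cc → Pp ← Mm — Cc:fork[blocks]; Pp:collider[open] ⇒ blocked
  3. Ss → Rr ← Pp ← Ee → Mm — Rr:collider[open]; Pp:chain[open]; Ee:fork[blocks] ⇒ blocked
  4. Ss → Rr ← Pp ← Mm — Rr:collider[open]; Pp:chain[open] ⇒ active
At least one path is unblocked, so d-separation fails.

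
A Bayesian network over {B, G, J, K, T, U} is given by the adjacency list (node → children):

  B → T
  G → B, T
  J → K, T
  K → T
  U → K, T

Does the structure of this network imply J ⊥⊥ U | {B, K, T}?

No — J and U are not d-separated given {B, K, T}.

Enumerating the 4 paths from J to U and testing each for blocking by {B, K, T}:
Path 1: J → K ← U
  K is a collider and K is conditioned on, which opens it — no node blocks this path, so it is active.
Path 2: J → K → T ← U
  K is a chain here and K is conditioned on, so the path is blocked at K.
Path 3: J → T ← K ← U
  K is a chain here and K is conditioned on, so the path is blocked at K.
Path 4: J → T ← U
  T is a collider and T is conditioned on, which opens it — no node blocks this path, so it is active.
At least one path is unblocked, so d-separation fails.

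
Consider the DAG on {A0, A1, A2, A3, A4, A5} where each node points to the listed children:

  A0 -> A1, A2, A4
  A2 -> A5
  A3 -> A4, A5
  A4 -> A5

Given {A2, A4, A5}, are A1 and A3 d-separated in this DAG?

No

Enumerating the 4 paths from A1 to A3 and testing each for blocking by {A2, A4, A5}:
Path 1: A1 ← A0 → A2 → A5 ← A3
  A2 is a chain here and A2 is conditioned on, so the path is blocked at A2.
Path 2: A1 ← A0 → A2 → A5 ← A4 ← A3
  A2 is a chain here and A2 is conditioned on, so the path is blocked at A2.
Path 3: A1 ← A0 → A4 ← A3
  A0 is a fork and A0 is not conditioned on; A4 is a collider and A4 is conditioned on, which opens it — no node blocks this path, so it is active.
Path 4: A1 ← A0 → A4 → A5 ← A3
  A4 is a chain here and A4 is conditioned on, so the path is blocked at A4.
Since the path A1 ← A0 → A4 ← A3 is active, A1 and A3 are not d-separated given {A2, A4, A5}.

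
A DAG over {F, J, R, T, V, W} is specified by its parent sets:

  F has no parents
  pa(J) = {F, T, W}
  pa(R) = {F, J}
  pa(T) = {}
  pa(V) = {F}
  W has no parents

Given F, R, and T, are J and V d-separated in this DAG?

2 paths connect J and V; each must be blocked for d-separation to hold:
Path 1: J ← F → V
  F is a fork here and F is conditioned on, so the path is blocked at F.
Path 2: J → R ← F → V
  F is a fork here and F is conditioned on, so the path is blocked at F.
Every path is blocked, so J and V are d-separated given {F, R, T}.

Yes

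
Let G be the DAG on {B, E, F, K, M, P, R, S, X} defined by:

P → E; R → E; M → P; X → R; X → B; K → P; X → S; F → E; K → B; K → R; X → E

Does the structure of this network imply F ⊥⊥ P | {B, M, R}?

We examine all 5 paths between F and P:
  1. F → E ← P — E:collider[blocks] ⇒ blocked
  2. F → E ← X → B ← K → P — E:collider[blocks]; X:fork[open]; B:collider[open]; K:fork[open] ⇒ blocked
  3. F → E ← X → R ← K → P — E:collider[blocks]; X:fork[open]; R:collider[open]; K:fork[open] ⇒ blocked
  4. F → E ← R ← K → P — E:collider[blocks]; R:chain[blocks]; K:fork[open] ⇒ blocked
  5. F → E ← R ← X → B ← K → P — E:collider[blocks]; R:chain[blocks]; X:fork[open]; B:collider[open]; K:fork[open] ⇒ blocked
Every path is blocked, so F and P are d-separated given {B, M, R}.

Yes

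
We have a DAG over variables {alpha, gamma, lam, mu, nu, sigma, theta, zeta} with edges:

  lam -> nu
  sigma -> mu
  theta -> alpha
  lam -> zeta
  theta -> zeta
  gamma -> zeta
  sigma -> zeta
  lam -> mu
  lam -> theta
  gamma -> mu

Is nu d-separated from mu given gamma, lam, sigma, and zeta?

Enumerating the 5 paths from nu to mu and testing each for blocking by {gamma, lam, sigma, zeta}:
Path 1: nu ← lam → theta → zeta ← sigma → mu
  lam is a fork here and lam is conditioned on, so the path is blocked at lam.
Path 2: nu ← lam → theta → zeta ← gamma → mu
  lam is a fork here and lam is conditioned on, so the path is blocked at lam.
Path 3: nu ← lam → zeta ← sigma → mu
  lam is a fork here and lam is conditioned on, so the path is blocked at lam.
Path 4: nu ← lam → zeta ← gamma → mu
  lam is a fork here and lam is conditioned on, so the path is blocked at lam.
Path 5: nu ← lam → mu
  lam is a fork here and lam is conditioned on, so the path is blocked at lam.
Since every path is blocked, d-separation holds.

Yes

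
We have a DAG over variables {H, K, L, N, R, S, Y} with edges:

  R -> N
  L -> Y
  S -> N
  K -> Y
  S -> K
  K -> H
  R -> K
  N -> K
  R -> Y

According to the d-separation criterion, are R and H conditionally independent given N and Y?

4 paths connect R and H; each must be blocked for d-separation to hold:
Path 1: R → K → H
  K is a chain and K is not conditioned on — no node blocks this path, so it is active.
Path 2: R → Y ← K → H
  Y is a collider and Y is conditioned on, which opens it; K is a fork and K is not conditioned on — no node blocks this path, so it is active.
Path 3: R → N → K → H
  N is a chain here and N is conditioned on, so the path is blocked at N.
Path 4: R → N ← S → K → H
  N is a collider and N is conditioned on, which opens it; S is a fork and S is not conditioned on; K is a chain and K is not conditioned on — no node blocks this path, so it is active.
Because an active path exists, R and H are not d-separated.

No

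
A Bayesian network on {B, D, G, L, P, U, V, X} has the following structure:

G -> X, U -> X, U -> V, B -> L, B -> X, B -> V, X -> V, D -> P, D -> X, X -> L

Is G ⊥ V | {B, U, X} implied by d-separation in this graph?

Enumerating the 4 paths from G to V and testing each for blocking by {B, U, X}:
  1. G → X → V — X:chain[blocks] ⇒ blocked
  2. G → X → L ← B → V — X:chain[blocks]; L:collider[blocks]; B:fork[blocks] ⇒ blocked
  3. G → X ← B → V — X:collider[open]; B:fork[blocks] ⇒ blocked
  4. G → X ← U → V — X:collider[open]; U:fork[blocks] ⇒ blocked
Since every path is blocked, d-separation holds.

Yes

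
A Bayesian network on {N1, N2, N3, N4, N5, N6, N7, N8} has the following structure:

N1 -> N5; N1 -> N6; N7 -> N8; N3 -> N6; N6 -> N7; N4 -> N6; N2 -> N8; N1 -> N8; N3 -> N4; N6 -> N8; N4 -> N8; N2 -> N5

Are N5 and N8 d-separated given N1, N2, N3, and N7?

There are 6 undirected paths between N5 and N8; checking each against the conditioning set {N1, N2, N3, N7}:
  1. N5 ← N1 → N8 — N1:fork[blocks] ⇒ blocked
  2. N5 ← N1 → N6 ← N4 → N8 — N1:fork[blocks]; N6:collider[open]; N4:fork[open] ⇒ blocked
  3. N5 ← N1 → N6 ← N3 → N4 → N8 — N1:fork[blocks]; N6:collider[open]; N3:fork[blocks]; N4:chain[open] ⇒ blocked
  4. N5 ← N1 → N6 → N7 → N8 — N1:fork[blocks]; N6:chain[open]; N7:chain[blocks] ⇒ blocked
  5. N5 ← N1 → N6 → N8 — N1:fork[blocks]; N6:chain[open] ⇒ blocked
  6. N5 ← N2 → N8 — N2:fork[blocks] ⇒ blocked
All paths are blocked; N5 ⊥ N8 | {N1, N2, N3, N7} holds.

Yes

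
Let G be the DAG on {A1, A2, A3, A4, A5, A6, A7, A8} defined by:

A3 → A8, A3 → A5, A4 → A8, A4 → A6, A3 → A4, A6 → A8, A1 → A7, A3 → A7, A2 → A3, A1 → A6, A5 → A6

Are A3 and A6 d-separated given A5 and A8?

We examine all 6 paths between A3 and A6:
Path 1: A3 → A7 ← A1 → A6
  A7 is a collider here and neither A7 nor any of its descendants is conditioned on, so the collider stays closed — the path is blocked at A7.
Path 2: A3 → A8 ← A6
  A8 is a collider and A8 is conditioned on, which opens it — no node blocks this path, so it is active.
Path 3: A3 → A8 ← A4 → A6
  A8 is a collider and A8 is conditioned on, which opens it; A4 is a fork and A4 is not conditioned on — no node blocks this path, so it is active.
Path 4: A3 → A5 → A6
  A5 is a chain here and A5 is conditioned on, so the path is blocked at A5.
Path 5: A3 → A4 → A8 ← A6
  A4 is a chain and A4 is not conditioned on; A8 is a collider and A8 is conditioned on, which opens it — no node blocks this path, so it is active.
Path 6: A3 → A4 → A6
  A4 is a chain and A4 is not conditioned on — no node blocks this path, so it is active.
Since the path A3 → A8 ← A6 is active, A3 and A6 are not d-separated given {A5, A8}.

No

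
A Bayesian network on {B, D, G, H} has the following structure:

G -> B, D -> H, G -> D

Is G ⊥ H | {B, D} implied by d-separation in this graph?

The only undirected path from G to H is:
Path 1: G → D → H
  D is a chain here and D is conditioned on, so the path is blocked at D.
Every path is blocked, so G and H are d-separated given {B, D}.

Yes — G and H are d-separated given {B, D}.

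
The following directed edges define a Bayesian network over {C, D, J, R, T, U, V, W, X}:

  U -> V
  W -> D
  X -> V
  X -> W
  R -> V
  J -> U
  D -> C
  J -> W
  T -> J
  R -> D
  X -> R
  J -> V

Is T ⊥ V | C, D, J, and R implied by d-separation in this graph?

Yes

6 paths connect T and V; each must be blocked for d-separation to hold:
Path 1: T → J → V
  J is a chain here and J is conditioned on, so the path is blocked at J.
Path 2: T → J → U → V
  J is a chain here and J is conditioned on, so the path is blocked at J.
Path 3: T → J → W ← X → V
  J is a chain here and J is conditioned on, so the path is blocked at J.
Path 4: T → J → W ← X → R → V
  J is a chain here and J is conditioned on, so the path is blocked at J.
Path 5: T → J → W → D ← R → V
  J is a chain here and J is conditioned on, so the path is blocked at J.
Path 6: T → J → W → D ← R ← X → V
  J is a chain here and J is conditioned on, so the path is blocked at J.
Every path is blocked, so T and V are d-separated given {C, D, J, R}.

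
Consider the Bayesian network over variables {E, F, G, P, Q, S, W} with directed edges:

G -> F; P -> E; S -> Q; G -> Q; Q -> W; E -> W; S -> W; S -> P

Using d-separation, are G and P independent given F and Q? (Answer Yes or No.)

No — G and P are not d-separated given {F, Q}.

4 paths connect G and P; each must be blocked for d-separation to hold:
Path 1: G → Q → W ← E ← P
  Q is a chain here and Q is conditioned on, so the path is blocked at Q.
Path 2: G → Q → W ← S → P
  Q is a chain here and Q is conditioned on, so the path is blocked at Q.
Path 3: G → Q ← S → P
  Q is a collider and Q is conditioned on, which opens it; S is a fork and S is not conditioned on — no node blocks this path, so it is active.
Path 4: G → Q ← S → W ← E ← P
  W is a collider here and neither W nor any of its descendants is conditioned on, so the collider stays closed — the path is blocked at W.
Since the path G → Q ← S → P is active, G and P are not d-separated given {F, Q}.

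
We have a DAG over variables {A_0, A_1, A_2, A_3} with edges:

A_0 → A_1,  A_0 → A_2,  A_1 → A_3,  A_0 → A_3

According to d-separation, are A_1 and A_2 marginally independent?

No

Enumerating the 2 paths from A_1 to A_2 and testing each for blocking by ∅:
Path 1: A_1 → A_3 ← A_0 → A_2
  A_3 is a collider here and neither A_3 nor any of its descendants is conditioned on, so the collider stays closed — the path is blocked at A_3.
Path 2: A_1 ← A_0 → A_2
  A_0 is a fork and A_0 is not conditioned on — no node blocks this path, so it is active.
Because an active path exists, A_1 and A_2 are not d-separated.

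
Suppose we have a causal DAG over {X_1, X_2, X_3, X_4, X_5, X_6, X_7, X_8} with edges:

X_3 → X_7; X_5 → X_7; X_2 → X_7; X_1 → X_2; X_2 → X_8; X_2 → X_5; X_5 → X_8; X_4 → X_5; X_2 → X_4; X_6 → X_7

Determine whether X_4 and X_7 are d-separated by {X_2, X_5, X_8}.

Yes — X_4 and X_7 are d-separated given {X_2, X_5, X_8}.

There are 6 undirected paths between X_4 and X_7; checking each against the conditioning set {X_2, X_5, X_8}:
  1. X_4 → X_5 → X_8 ← X_2 → X_7 — X_5:chain[blocks]; X_8:collider[open]; X_2:fork[blocks] ⇒ blocked
  2. X_4 → X_5 ← X_2 → X_7 — X_5:collider[open]; X_2:fork[blocks] ⇒ blocked
  3. X_4 → X_5 → X_7 — X_5:chain[blocks] ⇒ blocked
  4. X_4 ← X_2 → X_8 ← X_5 → X_7 — X_2:fork[blocks]; X_8:collider[open]; X_5:fork[blocks] ⇒ blocked
  5. X_4 ← X_2 → X_5 → X_7 — X_2:fork[blocks]; X_5:chain[blocks] ⇒ blocked
  6. X_4 ← X_2 → X_7 — X_2:fork[blocks] ⇒ blocked
Every path is blocked, so X_4 and X_7 are d-separated given {X_2, X_5, X_8}.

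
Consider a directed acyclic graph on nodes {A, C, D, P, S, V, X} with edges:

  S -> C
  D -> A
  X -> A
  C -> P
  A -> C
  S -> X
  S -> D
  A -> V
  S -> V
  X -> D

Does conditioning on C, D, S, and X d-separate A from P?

There are 6 undirected paths between A and P; checking each against the conditioning set {C, D, S, X}:
Path 1: A ← X ← S → C → P
  X is a chain here and X is conditioned on, so the path is blocked at X.
Path 2: A ← X → D ← S → C → P
  X is a fork here and X is conditioned on, so the path is blocked at X.
Path 3: A → C → P
  C is a chain here and C is conditioned on, so the path is blocked at C.
Path 4: A ← D ← X ← S → C → P
  D is a chain here and D is conditioned on, so the path is blocked at D.
Path 5: A ← D ← S → C → P
  D is a chain here and D is conditioned on, so the path is blocked at D.
Path 6: A → V ← S → C → P
  V is a collider here and neither V nor any of its descendants is conditioned on, so the collider stays closed — the path is blocked at V.
All paths are blocked; A ⊥ P | {C, D, S, X} holds.

Yes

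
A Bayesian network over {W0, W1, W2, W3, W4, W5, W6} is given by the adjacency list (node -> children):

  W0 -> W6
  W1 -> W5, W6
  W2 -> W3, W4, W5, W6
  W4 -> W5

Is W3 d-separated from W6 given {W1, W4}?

3 paths connect W3 and W6; each must be blocked for d-separation to hold:
Path 1: W3 ← W2 → W4 → W5 ← W1 → W6
  W4 is a chain here and W4 is conditioned on, so the path is blocked at W4.
Path 2: W3 ← W2 → W6
  W2 is a fork and W2 is not conditioned on — no node blocks this path, so it is active.
Path 3: W3 ← W2 → W5 ← W1 → W6
  W5 is a collider here and neither W5 nor any of its descendants is conditioned on, so the collider stays closed — the path is blocked at W5.
Because an active path exists, W3 and W6 are not d-separated.

No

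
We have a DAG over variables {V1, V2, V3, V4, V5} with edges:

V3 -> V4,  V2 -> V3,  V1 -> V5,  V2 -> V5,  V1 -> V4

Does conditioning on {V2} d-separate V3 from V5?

Yes

2 paths connect V3 and V5; each must be blocked for d-separation to hold:
Path 1: V3 → V4 ← V1 → V5
  V4 is a collider here and neither V4 nor any of its descendants is conditioned on, so the collider stays closed — the path is blocked at V4.
Path 2: V3 ← V2 → V5
  V2 is a fork here and V2 is conditioned on, so the path is blocked at V2.
Since every path is blocked, d-separation holds.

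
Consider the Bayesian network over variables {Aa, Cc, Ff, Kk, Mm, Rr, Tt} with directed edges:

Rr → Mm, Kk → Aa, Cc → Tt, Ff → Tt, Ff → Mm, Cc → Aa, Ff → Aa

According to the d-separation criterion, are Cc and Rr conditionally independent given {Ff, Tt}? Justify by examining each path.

Yes

We examine all 2 paths between Cc and Rr:
Path 1: Cc → Aa ← Ff → Mm ← Rr
  Aa is a collider here and neither Aa nor any of its descendants is conditioned on, so the collider stays closed — the path is blocked at Aa.
Path 2: Cc → Tt ← Ff → Mm ← Rr
  Ff is a fork here and Ff is conditioned on, so the path is blocked at Ff.
All paths are blocked; Cc ⊥ Rr | {Ff, Tt} holds.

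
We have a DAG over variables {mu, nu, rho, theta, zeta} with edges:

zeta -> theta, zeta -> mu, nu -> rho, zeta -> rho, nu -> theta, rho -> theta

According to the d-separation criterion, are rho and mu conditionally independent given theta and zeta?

Yes

We examine all 3 paths between rho and mu:
Path 1: rho → theta ← zeta → mu
  zeta is a fork here and zeta is conditioned on, so the path is blocked at zeta.
Path 2: rho ← nu → theta ← zeta → mu
  zeta is a fork here and zeta is conditioned on, so the path is blocked at zeta.
Path 3: rho ← zeta → mu
  zeta is a fork here and zeta is conditioned on, so the path is blocked at zeta.
Every path is blocked, so rho and mu are d-separated given {theta, zeta}.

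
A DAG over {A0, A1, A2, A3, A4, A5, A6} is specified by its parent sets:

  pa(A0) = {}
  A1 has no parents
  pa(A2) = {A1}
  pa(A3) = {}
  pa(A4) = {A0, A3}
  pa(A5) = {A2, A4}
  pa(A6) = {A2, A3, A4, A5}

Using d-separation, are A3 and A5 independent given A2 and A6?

No

There are 6 undirected paths between A3 and A5; checking each against the conditioning set {A2, A6}:
Path 1: A3 → A6 ← A5
  A6 is a collider and A6 is conditioned on, which opens it — no node blocks this path, so it is active.
Path 2: A3 → A6 ← A4 → A5
  A6 is a collider and A6 is conditioned on, which opens it; A4 is a fork and A4 is not conditioned on — no node blocks this path, so it is active.
Path 3: A3 → A6 ← A2 → A5
  A2 is a fork here and A2 is conditioned on, so the path is blocked at A2.
Path 4: A3 → A4 → A5
  A4 is a chain and A4 is not conditioned on — no node blocks this path, so it is active.
Path 5: A3 → A4 → A6 ← A5
  A4 is a chain and A4 is not conditioned on; A6 is a collider and A6 is conditioned on, which opens it — no node blocks this path, so it is active.
Path 6: A3 → A4 → A6 ← A2 → A5
  A2 is a fork here and A2 is conditioned on, so the path is blocked at A2.
At least one path is unblocked, so d-separation fails.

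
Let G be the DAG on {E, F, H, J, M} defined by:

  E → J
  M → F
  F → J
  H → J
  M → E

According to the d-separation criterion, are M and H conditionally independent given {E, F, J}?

Yes

We examine all 2 paths between M and H:
Path 1: M → F → J ← H
  F is a chain here and F is conditioned on, so the path is blocked at F.
Path 2: M → E → J ← H
  E is a chain here and E is conditioned on, so the path is blocked at E.
Since every path is blocked, d-separation holds.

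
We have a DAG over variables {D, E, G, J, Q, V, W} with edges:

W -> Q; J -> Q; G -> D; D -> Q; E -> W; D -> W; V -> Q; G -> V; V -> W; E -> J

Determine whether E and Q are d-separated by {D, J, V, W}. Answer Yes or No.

Enumerating the 6 paths from E to Q and testing each for blocking by {D, J, V, W}:
Path 1: E → J → Q
  J is a chain here and J is conditioned on, so the path is blocked at J.
Path 2: E → W ← D ← G → V → Q
  D is a chain here and D is conditioned on, so the path is blocked at D.
Path 3: E → W ← D → Q
  D is a fork here and D is conditioned on, so the path is blocked at D.
Path 4: E → W ← V ← G → D → Q
  V is a chain here and V is conditioned on, so the path is blocked at V.
Path 5: E → W ← V → Q
  V is a fork here and V is conditioned on, so the path is blocked at V.
Path 6: E → W → Q
  W is a chain here and W is conditioned on, so the path is blocked at W.
Since every path is blocked, d-separation holds.

Yes — E and Q are d-separated given {D, J, V, W}.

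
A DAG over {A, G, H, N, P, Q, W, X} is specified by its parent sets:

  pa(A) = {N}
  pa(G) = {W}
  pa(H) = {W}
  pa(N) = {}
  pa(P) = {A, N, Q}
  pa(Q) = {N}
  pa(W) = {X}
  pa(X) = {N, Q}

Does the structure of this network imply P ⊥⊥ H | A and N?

There are 6 undirected paths between P and H; checking each against the conditioning set {A, N}:
Path 1: P ← N → X → W → H
  N is a fork here and N is conditioned on, so the path is blocked at N.
Path 2: P ← N → Q → X → W → H
  N is a fork here and N is conditioned on, so the path is blocked at N.
Path 3: P ← A ← N → X → W → H
  A is a chain here and A is conditioned on, so the path is blocked at A.
Path 4: P ← A ← N → Q → X → W → H
  A is a chain here and A is conditioned on, so the path is blocked at A.
Path 5: P ← Q ← N → X → W → H
  N is a fork here and N is conditioned on, so the path is blocked at N.
Path 6: P ← Q → X → W → H
  Q is a fork and Q is not conditioned on; X is a chain and X is not conditioned on; W is a chain and W is not conditioned on — no node blocks this path, so it is active.
Since the path P ← Q → X → W → H is active, P and H are not d-separated given {A, N}.

No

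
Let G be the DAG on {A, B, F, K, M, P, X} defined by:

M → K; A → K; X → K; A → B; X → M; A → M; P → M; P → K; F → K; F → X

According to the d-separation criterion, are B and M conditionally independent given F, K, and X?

We examine all 5 paths between B and M:
Path 1: B ← A → M
  A is a fork and A is not conditioned on — no node blocks this path, so it is active.
Path 2: B ← A → K ← P → M
  A is a fork and A is not conditioned on; K is a collider and K is conditioned on, which opens it; P is a fork and P is not conditioned on — no node blocks this path, so it is active.
Path 3: B ← A → K ← M
  A is a fork and A is not conditioned on; K is a collider and K is conditioned on, which opens it — no node blocks this path, so it is active.
Path 4: B ← A → K ← F → X → M
  F is a fork here and F is conditioned on, so the path is blocked at F.
Path 5: B ← A → K ← X → M
  X is a fork here and X is conditioned on, so the path is blocked at X.
At least one path is unblocked, so d-separation fails.

No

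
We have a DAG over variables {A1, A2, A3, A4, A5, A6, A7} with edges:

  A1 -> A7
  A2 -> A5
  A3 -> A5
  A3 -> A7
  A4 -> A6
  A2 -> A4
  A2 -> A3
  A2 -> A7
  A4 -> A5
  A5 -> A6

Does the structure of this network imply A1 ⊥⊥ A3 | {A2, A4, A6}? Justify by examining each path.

Enumerating the 5 paths from A1 to A3 and testing each for blocking by {A2, A4, A6}:
  1. A1 → A7 ← A3 — A7:collider[blocks] ⇒ blocked
  2. A1 → A7 ← A2 → A5 ← A3 — A7:collider[blocks]; A2:fork[blocks]; A5:collider[open] ⇒ blocked
  3. A1 → A7 ← A2 → A4 → A5 ← A3 — A7:collider[blocks]; A2:fork[blocks]; A4:chain[blocks]; A5:collider[open] ⇒ blocked
  4. A1 → A7 ← A2 → A4 → A6 ← A5 ← A3 — A7:collider[blocks]; A2:fork[blocks]; A4:chain[blocks]; A6:collider[open]; A5:chain[open] ⇒ blocked
  5. A1 → A7 ← A2 → A3 — A7:collider[blocks]; A2:fork[blocks] ⇒ blocked
Since every path is blocked, d-separation holds.

Yes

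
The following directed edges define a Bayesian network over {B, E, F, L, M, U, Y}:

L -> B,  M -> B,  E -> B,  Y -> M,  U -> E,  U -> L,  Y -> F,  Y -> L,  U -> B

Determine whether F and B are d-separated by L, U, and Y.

4 paths connect F and B; each must be blocked for d-separation to hold:
Path 1: F ← Y → L → B
  Y is a fork here and Y is conditioned on, so the path is blocked at Y.
Path 2: F ← Y → L ← U → B
  Y is a fork here and Y is conditioned on, so the path is blocked at Y.
Path 3: F ← Y → L ← U → E → B
  Y is a fork here and Y is conditioned on, so the path is blocked at Y.
Path 4: F ← Y → M → B
  Y is a fork here and Y is conditioned on, so the path is blocked at Y.
All paths are blocked; F ⊥ B | {L, U, Y} holds.

Yes — F and B are d-separated given {L, U, Y}.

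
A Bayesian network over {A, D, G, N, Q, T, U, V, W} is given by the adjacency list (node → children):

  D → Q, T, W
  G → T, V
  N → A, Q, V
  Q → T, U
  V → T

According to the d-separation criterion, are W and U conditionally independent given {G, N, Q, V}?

Yes

4 paths connect W and U; each must be blocked for d-separation to hold:
Path 1: W ← D → Q → U
  Q is a chain here and Q is conditioned on, so the path is blocked at Q.
Path 2: W ← D → T ← V ← N → Q → U
  T is a collider here and neither T nor any of its descendants is conditioned on, so the collider stays closed — the path is blocked at T.
Path 3: W ← D → T ← Q → U
  T is a collider here and neither T nor any of its descendants is conditioned on, so the collider stays closed — the path is blocked at T.
Path 4: W ← D → T ← G → V ← N → Q → U
  T is a collider here and neither T nor any of its descendants is conditioned on, so the collider stays closed — the path is blocked at T.
All paths are blocked; W ⊥ U | {G, N, Q, V} holds.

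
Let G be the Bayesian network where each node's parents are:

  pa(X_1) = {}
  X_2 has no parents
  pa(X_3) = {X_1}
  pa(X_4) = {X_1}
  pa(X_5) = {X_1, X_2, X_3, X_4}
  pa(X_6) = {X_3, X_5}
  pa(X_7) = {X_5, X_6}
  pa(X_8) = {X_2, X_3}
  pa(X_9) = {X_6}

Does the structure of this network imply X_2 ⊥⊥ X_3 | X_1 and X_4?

Enumerating the 6 paths from X_2 to X_3 and testing each for blocking by {X_1, X_4}:
  1. X_2 → X_5 → X_6 ← X_3 — X_5:chain[open]; X_6:collider[blocks] ⇒ blocked
  2. X_2 → X_5 → X_7 ← X_6 ← X_3 — X_5:chain[open]; X_7:collider[blocks]; X_6:chain[open] ⇒ blocked
  3. X_2 → X_5 ← X_4 ← X_1 → X_3 — X_5:collider[blocks]; X_4:chain[blocks]; X_1:fork[blocks] ⇒ blocked
  4. X_2 → X_5 ← X_3 — X_5:collider[blocks] ⇒ blocked
  5. X_2 → X_5 ← X_1 → X_3 — X_5:collider[blocks]; X_1:fork[blocks] ⇒ blocked
  6. X_2 → X_8 ← X_3 — X_8:collider[blocks] ⇒ blocked
All paths are blocked; X_2 ⊥ X_3 | {X_1, X_4} holds.

Yes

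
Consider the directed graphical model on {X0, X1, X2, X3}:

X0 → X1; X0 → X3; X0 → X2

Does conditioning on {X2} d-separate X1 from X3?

No — X1 and X3 are not d-separated given {X2}.

The only undirected path from X1 to X3 is:
Path 1: X1 ← X0 → X3
  X0 is a fork and X0 is not conditioned on — no node blocks this path, so it is active.
Because an active path exists, X1 and X3 are not d-separated.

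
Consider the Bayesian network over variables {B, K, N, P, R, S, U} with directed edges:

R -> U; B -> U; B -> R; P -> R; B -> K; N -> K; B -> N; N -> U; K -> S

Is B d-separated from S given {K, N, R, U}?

Enumerating the 4 paths from B to S and testing each for blocking by {K, N, R, U}:
Path 1: B → N → K → S
  N is a chain here and N is conditioned on, so the path is blocked at N.
Path 2: B → U ← N → K → S
  N is a fork here and N is conditioned on, so the path is blocked at N.
Path 3: B → R → U ← N → K → S
  R is a chain here and R is conditioned on, so the path is blocked at R.
Path 4: B → K → S
  K is a chain here and K is conditioned on, so the path is blocked at K.
Since every path is blocked, d-separation holds.

Yes — B and S are d-separated given {K, N, R, U}.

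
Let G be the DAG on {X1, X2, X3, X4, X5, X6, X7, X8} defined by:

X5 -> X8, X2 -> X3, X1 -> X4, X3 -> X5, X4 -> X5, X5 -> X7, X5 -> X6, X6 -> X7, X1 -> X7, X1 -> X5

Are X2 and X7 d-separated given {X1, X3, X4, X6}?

Enumerating the 4 paths from X2 to X7 and testing each for blocking by {X1, X3, X4, X6}:
Path 1: X2 → X3 → X5 → X7
  X3 is a chain here and X3 is conditioned on, so the path is blocked at X3.
Path 2: X2 → X3 → X5 ← X4 ← X1 → X7
  X3 is a chain here and X3 is conditioned on, so the path is blocked at X3.
Path 3: X2 → X3 → X5 ← X1 → X7
  X3 is a chain here and X3 is conditioned on, so the path is blocked at X3.
Path 4: X2 → X3 → X5 → X6 → X7
  X3 is a chain here and X3 is conditioned on, so the path is blocked at X3.
Every path is blocked, so X2 and X7 are d-separated given {X1, X3, X4, X6}.

Yes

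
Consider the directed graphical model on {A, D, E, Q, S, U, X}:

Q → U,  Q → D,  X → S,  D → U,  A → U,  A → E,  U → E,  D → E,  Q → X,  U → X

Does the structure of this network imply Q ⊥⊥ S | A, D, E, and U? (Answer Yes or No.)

No — Q and S are not d-separated given {A, D, E, U}.

Enumerating the 5 paths from Q to S and testing each for blocking by {A, D, E, U}:
  1. Q → D → U → X → S — D:chain[blocks]; U:chain[blocks]; X:chain[open] ⇒ blocked
  2. Q → D → E ← U → X → S — D:chain[blocks]; E:collider[open]; U:fork[blocks]; X:chain[open] ⇒ blocked
  3. Q → D → E ← A → U → X → S — D:chain[blocks]; E:collider[open]; A:fork[blocks]; U:chain[blocks]; X:chain[open] ⇒ blocked
  4. Q → U → X → S — U:chain[blocks]; X:chain[open] ⇒ blocked
  5. Q → X → S — X:chain[open] ⇒ active
At least one path is unblocked, so d-separation fails.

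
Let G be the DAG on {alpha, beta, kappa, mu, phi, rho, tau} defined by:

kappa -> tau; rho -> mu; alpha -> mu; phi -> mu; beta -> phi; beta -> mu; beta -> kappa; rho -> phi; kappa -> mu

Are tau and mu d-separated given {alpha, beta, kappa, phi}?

Enumerating the 4 paths from tau to mu and testing each for blocking by {alpha, beta, kappa, phi}:
Path 1: tau ← kappa → mu
  kappa is a fork here and kappa is conditioned on, so the path is blocked at kappa.
Path 2: tau ← kappa ← beta → mu
  kappa is a chain here and kappa is conditioned on, so the path is blocked at kappa.
Path 3: tau ← kappa ← beta → phi → mu
  kappa is a chain here and kappa is conditioned on, so the path is blocked at kappa.
Path 4: tau ← kappa ← beta → phi ← rho → mu
  kappa is a chain here and kappa is conditioned on, so the path is blocked at kappa.
Every path is blocked, so tau and mu are d-separated given {alpha, beta, kappa, phi}.

Yes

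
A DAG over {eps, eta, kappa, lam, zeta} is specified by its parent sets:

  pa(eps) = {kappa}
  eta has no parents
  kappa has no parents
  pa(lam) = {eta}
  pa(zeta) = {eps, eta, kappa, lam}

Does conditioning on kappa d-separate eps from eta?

Yes — eps and eta are d-separated given {kappa}.

There are 4 undirected paths between eps and eta; checking each against the conditioning set {kappa}:
Path 1: eps → zeta ← eta
  zeta is a collider here and neither zeta nor any of its descendants is conditioned on, so the collider stays closed — the path is blocked at zeta.
Path 2: eps → zeta ← lam ← eta
  zeta is a collider here and neither zeta nor any of its descendants is conditioned on, so the collider stays closed — the path is blocked at zeta.
Path 3: eps ← kappa → zeta ← eta
  kappa is a fork here and kappa is conditioned on, so the path is blocked at kappa.
Path 4: eps ← kappa → zeta ← lam ← eta
  kappa is a fork here and kappa is conditioned on, so the path is blocked at kappa.
All paths are blocked; eps ⊥ eta | {kappa} holds.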